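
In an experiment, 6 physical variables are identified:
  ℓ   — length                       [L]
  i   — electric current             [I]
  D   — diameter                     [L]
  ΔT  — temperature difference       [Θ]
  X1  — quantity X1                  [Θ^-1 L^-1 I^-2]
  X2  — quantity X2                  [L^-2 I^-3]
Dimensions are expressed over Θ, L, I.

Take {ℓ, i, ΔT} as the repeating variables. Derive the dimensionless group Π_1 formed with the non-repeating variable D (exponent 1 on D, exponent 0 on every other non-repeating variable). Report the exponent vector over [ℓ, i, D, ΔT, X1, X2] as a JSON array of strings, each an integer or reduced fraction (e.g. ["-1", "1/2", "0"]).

["-1", "0", "1", "0", "0", "0"]

Write exponents as rows Θ,L,I / cols ℓ,i,D,ΔT,X1,X2:
  Θ: [ 0  0  0  1 -1  0]
  L: [ 1  0  1  0 -1 -2]
  I: [ 0  1  0  0 -2 -3]
RREF → pivots at {ℓ,i,ΔT} ⇒ r = 3
Pivot set = {ℓ,i,ΔT}, free = {D,X1,X2}
RREF:
  r0: [   1    0    1    0   -1   -2]
  r1: [   0    1    0    0   -2   -3]
  r2: [   0    0    0    1   -1    0]
Fix exponent of D at 1, X1 at 0, X2 at 0; solve each RREF row for its pivot's exponent:
  r0: exp(ℓ) + (1)·1 = 0 ⇒ exp(ℓ) = -1
  r1: exp(i) + (0)·1 = 0 ⇒ exp(i) = 0
  r2: exp(ΔT) + (0)·1 = 0 ⇒ exp(ΔT) = 0
Π_1 = ℓ^-1 · D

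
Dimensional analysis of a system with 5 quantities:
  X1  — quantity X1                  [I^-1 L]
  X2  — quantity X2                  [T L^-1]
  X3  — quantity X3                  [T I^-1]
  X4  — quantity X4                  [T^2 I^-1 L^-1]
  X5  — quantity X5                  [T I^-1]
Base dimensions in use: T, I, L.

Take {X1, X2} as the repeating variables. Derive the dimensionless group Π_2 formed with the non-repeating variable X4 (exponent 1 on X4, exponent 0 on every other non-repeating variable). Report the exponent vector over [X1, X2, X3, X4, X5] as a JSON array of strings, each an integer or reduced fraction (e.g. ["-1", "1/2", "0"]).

["-1", "-2", "0", "1", "0"]

Exponent matrix [T,I,L] × [X1,X2,X3,X4,X5]:
  T: [ 0  1  1  2  1]
  I: [-1  0 -1 -1 -1]
  L: [ 1 -1  0 -1  0]
Echelon form has 2 nonzero rows (pivots: X1,X2)
Pivot set = {X1,X2}, free = {X3,X4,X5}
RREF:
  r0: [   1    0    1    1    1]
  r1: [   0    1    1    2    1]
  r2: [   0    0    0    0    0]
Fix exponent of X4 at 1, X3 at 0, X5 at 0; solve each RREF row for its pivot's exponent:
  r0: exp(X1) + (1)·1 = 0 ⇒ exp(X1) = -1
  r1: exp(X2) + (2)·1 = 0 ⇒ exp(X2) = -2
Π_2 = X1^-1 · X2^-2 · X4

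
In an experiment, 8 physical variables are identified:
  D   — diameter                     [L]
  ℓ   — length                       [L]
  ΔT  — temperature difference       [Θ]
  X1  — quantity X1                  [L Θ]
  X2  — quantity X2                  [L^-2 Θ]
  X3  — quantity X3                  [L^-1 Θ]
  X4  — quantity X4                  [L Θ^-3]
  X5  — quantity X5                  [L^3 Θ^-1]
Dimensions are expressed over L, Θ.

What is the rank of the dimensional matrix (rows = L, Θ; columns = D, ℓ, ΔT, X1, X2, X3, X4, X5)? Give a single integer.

2

Write exponents as rows L,Θ / cols D,ℓ,ΔT,X1,X2,X3,X4,X5:
  L: [ 1  1  0  1 -2 -1  1  3]
  Θ: [ 0  0  1  1  1  1 -3 -1]
Row reduction gives pivot columns D,ΔT; rank = 2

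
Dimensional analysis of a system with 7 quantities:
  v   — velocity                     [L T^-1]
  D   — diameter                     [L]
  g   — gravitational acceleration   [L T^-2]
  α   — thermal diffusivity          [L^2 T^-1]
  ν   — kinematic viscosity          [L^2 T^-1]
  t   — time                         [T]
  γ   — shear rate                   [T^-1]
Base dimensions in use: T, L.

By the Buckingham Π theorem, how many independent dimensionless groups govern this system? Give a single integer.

5

Write exponents as rows T,L / cols v,D,g,α,ν,t,γ:
  T: [-1  0 -2 -1 -1  1 -1]
  L: [ 1  1  1  2  2  0  0]
RREF → pivots at {v,D} ⇒ r = 2
7 vars − rank 2 = 5 Π groups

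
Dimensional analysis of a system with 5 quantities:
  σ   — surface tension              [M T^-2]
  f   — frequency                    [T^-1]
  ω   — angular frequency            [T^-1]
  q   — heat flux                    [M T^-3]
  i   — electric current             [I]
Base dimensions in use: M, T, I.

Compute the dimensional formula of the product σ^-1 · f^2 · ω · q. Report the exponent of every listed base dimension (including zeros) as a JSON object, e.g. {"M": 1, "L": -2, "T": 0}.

Dimensional matrix (M×T×I by σ×f×ω×q×i):
  M: [ 1  0  0  1  0]
  T: [-2 -1 -1 -3  0]
  I: [ 0  0  0  0  1]
  [M]: (-1)·1+(2)·0+(1)·0+(1)·1 = 0
  [T]: (-1)·-2+(2)·-1+(1)·-1+(1)·-3 = -4
  [I]: (-1)·0+(2)·0+(1)·0+(1)·0 = 0
⇒ T^-4

{"M": 0, "T": -4, "I": 0}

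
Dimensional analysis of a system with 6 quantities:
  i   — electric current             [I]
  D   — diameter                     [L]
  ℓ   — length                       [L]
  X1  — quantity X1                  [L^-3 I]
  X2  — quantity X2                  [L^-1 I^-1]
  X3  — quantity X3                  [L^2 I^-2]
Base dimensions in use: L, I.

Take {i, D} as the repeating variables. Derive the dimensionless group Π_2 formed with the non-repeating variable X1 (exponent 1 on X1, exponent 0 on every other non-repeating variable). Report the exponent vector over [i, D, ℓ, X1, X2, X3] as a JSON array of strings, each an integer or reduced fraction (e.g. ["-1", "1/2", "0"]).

["-1", "3", "0", "1", "0", "0"]

Exponent matrix [L,I] × [i,D,ℓ,X1,X2,X3]:
  L: [ 0  1  1 -3 -1  2]
  I: [ 1  0  0  1 -1 -2]
Echelon form has 2 nonzero rows (pivots: i,D)
Repeat: i,D; free: ℓ,X1,X2,X3
RREF:
  r0: [   1    0    0    1   -1   -2]
  r1: [   0    1    1   -3   -1    2]
Fix exponent of X1 at 1, ℓ at 0, X2 at 0, X3 at 0; solve each RREF row for its pivot's exponent:
  r0: exp(i) + (1)·1 = 0 ⇒ exp(i) = -1
  r1: exp(D) + (-3)·1 = 0 ⇒ exp(D) = 3
Π_2 = i^-1 · D^3 · X1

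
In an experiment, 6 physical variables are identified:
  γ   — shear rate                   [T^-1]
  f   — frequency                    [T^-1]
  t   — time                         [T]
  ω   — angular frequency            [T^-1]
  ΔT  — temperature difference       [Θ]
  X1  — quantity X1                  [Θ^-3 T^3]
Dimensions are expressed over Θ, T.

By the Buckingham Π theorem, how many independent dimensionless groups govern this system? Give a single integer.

Dimensional matrix (Θ×T by γ×f×t×ω×ΔT×X1):
  Θ: [ 0  0  0  0  1 -3]
  T: [-1 -1  1 -1  0  3]
RREF → pivots at {γ,ΔT} ⇒ r = 2
6 vars − rank 2 = 4 Π groups

4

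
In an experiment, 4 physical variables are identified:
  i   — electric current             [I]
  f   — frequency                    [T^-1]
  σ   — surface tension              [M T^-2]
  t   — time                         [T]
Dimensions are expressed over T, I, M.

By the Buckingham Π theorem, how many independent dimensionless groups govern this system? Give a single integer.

Write exponents as rows T,I,M / cols i,f,σ,t:
  T: [ 0 -1 -2  1]
  I: [ 1  0  0  0]
  M: [ 0  0  1  0]
Row reduction gives pivot columns i,f,σ; rank = 3
Π count = n − r = 4 − 3 = 1

1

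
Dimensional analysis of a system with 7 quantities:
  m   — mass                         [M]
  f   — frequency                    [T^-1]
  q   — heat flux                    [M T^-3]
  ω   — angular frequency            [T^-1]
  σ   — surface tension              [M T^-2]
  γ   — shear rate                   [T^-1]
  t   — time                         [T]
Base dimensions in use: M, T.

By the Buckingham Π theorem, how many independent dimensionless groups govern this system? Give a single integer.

5

Dimensional matrix (M×T by m×f×q×ω×σ×γ×t):
  M: [ 1  0  1  0  1  0  0]
  T: [ 0 -1 -3 -1 -2 -1  1]
Row reduction gives pivot columns m,f; rank = 2
7 vars − rank 2 = 5 Π groups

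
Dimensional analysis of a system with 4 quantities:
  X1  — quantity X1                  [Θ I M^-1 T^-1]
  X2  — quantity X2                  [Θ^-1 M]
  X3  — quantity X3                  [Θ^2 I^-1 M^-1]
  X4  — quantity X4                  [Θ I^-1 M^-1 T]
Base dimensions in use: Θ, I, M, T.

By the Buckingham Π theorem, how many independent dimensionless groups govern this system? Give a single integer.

1

Dimensional matrix (Θ×I×M×T by X1×X2×X3×X4):
  Θ: [ 1 -1  2  1]
  I: [ 1  0 -1 -1]
  M: [-1  1 -1 -1]
  T: [-1  0  0  1]
Echelon form has 3 nonzero rows (pivots: X1,X2,X3)
n=4, r=3 ⇒ 1 dimensionless group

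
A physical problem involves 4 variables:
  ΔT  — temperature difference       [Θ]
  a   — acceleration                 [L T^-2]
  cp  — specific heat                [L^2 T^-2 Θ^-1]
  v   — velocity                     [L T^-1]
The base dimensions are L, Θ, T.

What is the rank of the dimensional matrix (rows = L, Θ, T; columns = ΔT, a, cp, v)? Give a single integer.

Dimensional matrix (L×Θ×T by ΔT×a×cp×v):
  L: [ 0  1  2  1]
  Θ: [ 1  0 -1  0]
  T: [ 0 -2 -2 -1]
Echelon form has 3 nonzero rows (pivots: ΔT,a,cp)

3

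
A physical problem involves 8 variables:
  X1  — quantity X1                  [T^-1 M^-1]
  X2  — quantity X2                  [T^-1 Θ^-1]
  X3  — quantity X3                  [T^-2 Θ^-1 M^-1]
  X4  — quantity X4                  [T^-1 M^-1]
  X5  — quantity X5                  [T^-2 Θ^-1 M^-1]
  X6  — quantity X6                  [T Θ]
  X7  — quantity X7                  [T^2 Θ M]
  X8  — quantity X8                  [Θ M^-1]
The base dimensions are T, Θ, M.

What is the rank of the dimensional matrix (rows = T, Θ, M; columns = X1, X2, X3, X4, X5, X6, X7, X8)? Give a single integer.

2

Exponent matrix [T,Θ,M] × [X1,X2,X3,X4,X5,X6,X7,X8]:
  T: [-1 -1 -2 -1 -2  1  2  0]
  Θ: [ 0 -1 -1  0 -1  1  1  1]
  M: [-1  0 -1 -1 -1  0  1 -1]
Row reduction gives pivot columns X1,X2; rank = 2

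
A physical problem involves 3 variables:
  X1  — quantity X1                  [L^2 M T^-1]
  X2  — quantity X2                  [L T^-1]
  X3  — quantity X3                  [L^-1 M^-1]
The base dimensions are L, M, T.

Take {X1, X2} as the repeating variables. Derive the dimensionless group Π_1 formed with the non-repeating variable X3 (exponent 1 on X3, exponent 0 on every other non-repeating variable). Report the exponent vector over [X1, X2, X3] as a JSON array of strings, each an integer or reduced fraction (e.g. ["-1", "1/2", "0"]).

["1", "-1", "1"]

Write exponents as rows L,M,T / cols X1,X2,X3:
  L: [ 2  1 -1]
  M: [ 1  0 -1]
  T: [-1 -1  0]
Echelon form has 2 nonzero rows (pivots: X1,X2)
Pivot set = {X1,X2}, free = {X3}
RREF:
  r0: [   1    0   -1]
  r1: [   0    1    1]
  r2: [   0    0    0]
Fix exponent of X3 at 1; solve each RREF row for its pivot's exponent:
  r0: exp(X1) + (-1)·1 = 0 ⇒ exp(X1) = 1
  r1: exp(X2) + (1)·1 = 0 ⇒ exp(X2) = -1
Π_1 = X1 · X2^-1 · X3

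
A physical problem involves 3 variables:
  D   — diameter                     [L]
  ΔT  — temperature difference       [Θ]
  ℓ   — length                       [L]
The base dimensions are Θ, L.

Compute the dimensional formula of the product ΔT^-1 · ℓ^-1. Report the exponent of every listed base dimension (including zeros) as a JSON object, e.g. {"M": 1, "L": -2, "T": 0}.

Exponent matrix [Θ,L] × [D,ΔT,ℓ]:
  Θ: [ 0  1  0]
  L: [ 1  0  1]
  [Θ]: (-1)·1+(-1)·0 = -1
  [L]: (-1)·0+(-1)·1 = -1
⇒ Θ^-1 L^-1

{"Θ": -1, "L": -1}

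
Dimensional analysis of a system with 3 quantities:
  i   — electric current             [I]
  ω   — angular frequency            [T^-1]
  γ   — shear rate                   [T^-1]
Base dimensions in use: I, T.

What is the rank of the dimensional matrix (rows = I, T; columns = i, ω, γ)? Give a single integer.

2

Exponent matrix [I,T] × [i,ω,γ]:
  I: [ 1  0  0]
  T: [ 0 -1 -1]
RREF → pivots at {i,ω} ⇒ r = 2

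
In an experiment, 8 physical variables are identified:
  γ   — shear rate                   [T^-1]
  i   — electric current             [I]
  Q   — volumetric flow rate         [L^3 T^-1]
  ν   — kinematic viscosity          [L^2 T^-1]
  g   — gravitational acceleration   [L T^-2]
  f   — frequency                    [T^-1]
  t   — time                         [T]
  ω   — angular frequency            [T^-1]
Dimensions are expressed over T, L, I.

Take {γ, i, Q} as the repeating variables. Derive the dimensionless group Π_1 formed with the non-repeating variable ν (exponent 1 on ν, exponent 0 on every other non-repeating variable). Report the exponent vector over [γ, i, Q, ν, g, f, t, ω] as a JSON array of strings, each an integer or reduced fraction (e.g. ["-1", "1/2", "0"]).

["-1/3", "0", "-2/3", "1", "0", "0", "0", "0"]

Write exponents as rows T,L,I / cols γ,i,Q,ν,g,f,t,ω:
  T: [-1  0 -1 -1 -2 -1  1 -1]
  L: [ 0  0  3  2  1  0  0  0]
  I: [ 0  1  0  0  0  0  0  0]
Echelon form has 3 nonzero rows (pivots: γ,i,Q)
Pivot set = {γ,i,Q}, free = {ν,g,f,t,ω}
RREF:
  r0: [   1    0    0  1/3  5/3    1   -1    1]
  r1: [   0    1    0    0    0    0    0    0]
  r2: [   0    0    1  2/3  1/3    0    0    0]
Fix exponent of ν at 1, g at 0, f at 0, t at 0, ω at 0; solve each RREF row for its pivot's exponent:
  r0: exp(γ) + (1/3)·1 = 0 ⇒ exp(γ) = -1/3
  r1: exp(i) + (0)·1 = 0 ⇒ exp(i) = 0
  r2: exp(Q) + (2/3)·1 = 0 ⇒ exp(Q) = -2/3
Π_1 = γ^(-1/3) · Q^(-2/3) · ν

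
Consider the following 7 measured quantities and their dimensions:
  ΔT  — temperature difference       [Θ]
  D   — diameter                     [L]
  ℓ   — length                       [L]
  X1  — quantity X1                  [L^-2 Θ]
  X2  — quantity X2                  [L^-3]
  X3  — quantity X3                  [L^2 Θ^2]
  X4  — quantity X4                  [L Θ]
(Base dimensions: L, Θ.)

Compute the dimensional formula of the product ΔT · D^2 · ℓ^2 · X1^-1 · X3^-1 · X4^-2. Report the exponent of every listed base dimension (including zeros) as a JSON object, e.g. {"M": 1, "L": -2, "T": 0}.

{"L": 2, "Θ": -4}

Write exponents as rows L,Θ / cols ΔT,D,ℓ,X1,X2,X3,X4:
  L: [ 0  1  1 -2 -3  2  1]
  Θ: [ 1  0  0  1  0  2  1]
  [L]: (1)·0+(2)·1+(2)·1+(-1)·-2+(-1)·2+(-2)·1 = 2
  [Θ]: (1)·1+(2)·0+(2)·0+(-1)·1+(-1)·2+(-2)·1 = -4
⇒ L^2 Θ^-4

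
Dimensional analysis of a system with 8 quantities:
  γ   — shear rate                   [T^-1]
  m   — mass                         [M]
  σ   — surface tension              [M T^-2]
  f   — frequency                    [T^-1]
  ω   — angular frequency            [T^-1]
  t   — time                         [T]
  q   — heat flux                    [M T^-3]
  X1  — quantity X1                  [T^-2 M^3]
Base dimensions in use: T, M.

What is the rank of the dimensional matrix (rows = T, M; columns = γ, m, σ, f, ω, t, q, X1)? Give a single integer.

2

Write exponents as rows T,M / cols γ,m,σ,f,ω,t,q,X1:
  T: [-1  0 -2 -1 -1  1 -3 -2]
  M: [ 0  1  1  0  0  0  1  3]
RREF → pivots at {γ,m} ⇒ r = 2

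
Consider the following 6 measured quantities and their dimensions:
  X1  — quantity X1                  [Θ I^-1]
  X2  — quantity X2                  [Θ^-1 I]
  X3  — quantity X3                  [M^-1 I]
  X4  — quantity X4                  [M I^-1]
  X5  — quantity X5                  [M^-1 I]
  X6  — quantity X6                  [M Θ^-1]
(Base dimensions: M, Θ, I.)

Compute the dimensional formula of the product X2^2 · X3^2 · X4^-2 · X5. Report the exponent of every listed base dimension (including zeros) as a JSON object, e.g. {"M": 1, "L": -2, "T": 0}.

{"M": -5, "Θ": -2, "I": 7}

Exponent matrix [M,Θ,I] × [X1,X2,X3,X4,X5,X6]:
  M: [ 0  0 -1  1 -1  1]
  Θ: [ 1 -1  0  0  0 -1]
  I: [-1  1  1 -1  1  0]
  [M]: (2)·0+(2)·-1+(-2)·1+(1)·-1 = -5
  [Θ]: (2)·-1+(2)·0+(-2)·0+(1)·0 = -2
  [I]: (2)·1+(2)·1+(-2)·-1+(1)·1 = 7
⇒ M^-5 Θ^-2 I^7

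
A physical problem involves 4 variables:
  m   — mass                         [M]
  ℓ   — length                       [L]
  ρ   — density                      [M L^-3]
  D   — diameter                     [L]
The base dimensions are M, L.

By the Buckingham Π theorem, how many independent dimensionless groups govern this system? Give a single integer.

Exponent matrix [M,L] × [m,ℓ,ρ,D]:
  M: [ 1  0  1  0]
  L: [ 0  1 -3  1]
RREF → pivots at {m,ℓ} ⇒ r = 2
4 vars − rank 2 = 2 Π groups

2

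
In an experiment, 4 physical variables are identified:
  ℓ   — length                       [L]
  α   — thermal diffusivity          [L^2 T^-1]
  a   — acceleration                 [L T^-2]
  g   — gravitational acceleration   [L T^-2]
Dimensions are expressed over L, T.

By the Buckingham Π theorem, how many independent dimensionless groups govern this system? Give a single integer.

Write exponents as rows L,T / cols ℓ,α,a,g:
  L: [ 1  2  1  1]
  T: [ 0 -1 -2 -2]
Echelon form has 2 nonzero rows (pivots: ℓ,α)
Π count = n − r = 4 − 2 = 2

2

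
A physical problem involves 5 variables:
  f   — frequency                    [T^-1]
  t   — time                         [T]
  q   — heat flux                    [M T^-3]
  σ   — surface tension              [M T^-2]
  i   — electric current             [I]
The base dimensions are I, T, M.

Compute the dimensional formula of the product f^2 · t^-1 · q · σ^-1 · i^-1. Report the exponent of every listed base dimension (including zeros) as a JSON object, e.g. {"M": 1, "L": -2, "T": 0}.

Write exponents as rows I,T,M / cols f,t,q,σ,i:
  I: [ 0  0  0  0  1]
  T: [-1  1 -3 -2  0]
  M: [ 0  0  1  1  0]
  [I]: (2)·0+(-1)·0+(1)·0+(-1)·0+(-1)·1 = -1
  [T]: (2)·-1+(-1)·1+(1)·-3+(-1)·-2+(-1)·0 = -4
  [M]: (2)·0+(-1)·0+(1)·1+(-1)·1+(-1)·0 = 0
⇒ I^-1 T^-4

{"I": -1, "T": -4, "M": 0}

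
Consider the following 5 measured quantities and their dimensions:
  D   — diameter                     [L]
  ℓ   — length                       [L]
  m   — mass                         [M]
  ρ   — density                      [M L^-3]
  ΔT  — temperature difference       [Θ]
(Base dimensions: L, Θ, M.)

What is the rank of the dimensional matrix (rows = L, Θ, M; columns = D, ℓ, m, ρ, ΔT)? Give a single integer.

Dimensional matrix (L×Θ×M by D×ℓ×m×ρ×ΔT):
  L: [ 1  1  0 -3  0]
  Θ: [ 0  0  0  0  1]
  M: [ 0  0  1  1  0]
Row reduction gives pivot columns D,m,ΔT; rank = 3

3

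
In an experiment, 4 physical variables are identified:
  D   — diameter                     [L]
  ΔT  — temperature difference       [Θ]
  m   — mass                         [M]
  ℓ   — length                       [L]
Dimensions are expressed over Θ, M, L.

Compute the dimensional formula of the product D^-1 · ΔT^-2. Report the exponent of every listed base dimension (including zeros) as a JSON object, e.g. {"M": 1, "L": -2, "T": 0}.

{"Θ": -2, "M": 0, "L": -1}

Exponent matrix [Θ,M,L] × [D,ΔT,m,ℓ]:
  Θ: [ 0  1  0  0]
  M: [ 0  0  1  0]
  L: [ 1  0  0  1]
  [Θ]: (-1)·0+(-2)·1 = -2
  [M]: (-1)·0+(-2)·0 = 0
  [L]: (-1)·1+(-2)·0 = -1
⇒ Θ^-2 L^-1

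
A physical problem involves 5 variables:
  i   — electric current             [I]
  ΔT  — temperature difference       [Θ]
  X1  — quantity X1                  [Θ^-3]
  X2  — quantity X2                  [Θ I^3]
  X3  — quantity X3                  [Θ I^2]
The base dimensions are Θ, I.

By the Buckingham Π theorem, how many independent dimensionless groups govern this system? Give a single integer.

3

Dimensional matrix (Θ×I by i×ΔT×X1×X2×X3):
  Θ: [ 0  1 -3  1  1]
  I: [ 1  0  0  3  2]
RREF → pivots at {i,ΔT} ⇒ r = 2
5 vars − rank 2 = 3 Π groups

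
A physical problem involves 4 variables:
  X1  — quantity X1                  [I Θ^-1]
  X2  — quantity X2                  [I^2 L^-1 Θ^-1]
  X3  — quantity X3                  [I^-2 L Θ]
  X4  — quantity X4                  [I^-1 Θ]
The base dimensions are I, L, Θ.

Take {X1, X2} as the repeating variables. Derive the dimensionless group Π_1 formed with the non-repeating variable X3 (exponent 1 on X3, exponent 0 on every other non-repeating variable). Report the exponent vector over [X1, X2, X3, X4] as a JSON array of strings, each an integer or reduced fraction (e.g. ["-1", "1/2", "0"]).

Write exponents as rows I,L,Θ / cols X1,X2,X3,X4:
  I: [ 1  2 -2 -1]
  L: [ 0 -1  1  0]
  Θ: [-1 -1  1  1]
RREF → pivots at {X1,X2} ⇒ r = 2
Repeat: X1,X2; free: X3,X4
RREF:
  r0: [   1    0    0   -1]
  r1: [   0    1   -1    0]
  r2: [   0    0    0    0]
Fix exponent of X3 at 1, X4 at 0; solve each RREF row for its pivot's exponent:
  r0: exp(X1) + (0)·1 = 0 ⇒ exp(X1) = 0
  r1: exp(X2) + (-1)·1 = 0 ⇒ exp(X2) = 1
Π_1 = X2 · X3

["0", "1", "1", "0"]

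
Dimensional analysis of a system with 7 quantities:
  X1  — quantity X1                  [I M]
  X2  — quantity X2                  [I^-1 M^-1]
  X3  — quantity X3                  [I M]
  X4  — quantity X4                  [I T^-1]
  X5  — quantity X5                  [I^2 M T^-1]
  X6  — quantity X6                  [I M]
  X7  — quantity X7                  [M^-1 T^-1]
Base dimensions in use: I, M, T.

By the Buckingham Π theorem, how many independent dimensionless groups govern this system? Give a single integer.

5

Exponent matrix [I,M,T] × [X1,X2,X3,X4,X5,X6,X7]:
  I: [ 1 -1  1  1  2  1  0]
  M: [ 1 -1  1  0  1  1 -1]
  T: [ 0  0  0 -1 -1  0 -1]
RREF → pivots at {X1,X4} ⇒ r = 2
7 vars − rank 2 = 5 Π groups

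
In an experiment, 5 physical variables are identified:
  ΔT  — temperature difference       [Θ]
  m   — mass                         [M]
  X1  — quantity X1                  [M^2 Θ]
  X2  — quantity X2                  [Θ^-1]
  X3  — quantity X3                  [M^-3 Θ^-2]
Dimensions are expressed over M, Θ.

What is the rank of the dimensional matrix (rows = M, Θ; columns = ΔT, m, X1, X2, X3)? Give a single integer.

Exponent matrix [M,Θ] × [ΔT,m,X1,X2,X3]:
  M: [ 0  1  2  0 -3]
  Θ: [ 1  0  1 -1 -2]
Row reduction gives pivot columns ΔT,m; rank = 2

2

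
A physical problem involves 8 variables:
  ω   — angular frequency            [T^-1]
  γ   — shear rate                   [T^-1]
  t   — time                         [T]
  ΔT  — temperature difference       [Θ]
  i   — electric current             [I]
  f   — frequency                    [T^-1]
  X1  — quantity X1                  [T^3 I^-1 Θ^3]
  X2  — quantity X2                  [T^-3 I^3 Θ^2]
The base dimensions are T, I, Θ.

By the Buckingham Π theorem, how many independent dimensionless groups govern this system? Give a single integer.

Write exponents as rows T,I,Θ / cols ω,γ,t,ΔT,i,f,X1,X2:
  T: [-1 -1  1  0  0 -1  3 -3]
  I: [ 0  0  0  0  1  0 -1  3]
  Θ: [ 0  0  0  1  0  0  3  2]
Row reduction gives pivot columns ω,ΔT,i; rank = 3
n=8, r=3 ⇒ 5 dimensionless groups

5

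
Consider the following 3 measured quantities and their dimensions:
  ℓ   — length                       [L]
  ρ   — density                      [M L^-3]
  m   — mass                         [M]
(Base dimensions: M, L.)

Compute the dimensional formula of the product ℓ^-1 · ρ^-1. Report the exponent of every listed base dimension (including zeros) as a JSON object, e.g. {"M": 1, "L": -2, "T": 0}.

Write exponents as rows M,L / cols ℓ,ρ,m:
  M: [ 0  1  1]
  L: [ 1 -3  0]
  [M]: (-1)·0+(-1)·1 = -1
  [L]: (-1)·1+(-1)·-3 = 2
⇒ M^-1 L^2

{"M": -1, "L": 2}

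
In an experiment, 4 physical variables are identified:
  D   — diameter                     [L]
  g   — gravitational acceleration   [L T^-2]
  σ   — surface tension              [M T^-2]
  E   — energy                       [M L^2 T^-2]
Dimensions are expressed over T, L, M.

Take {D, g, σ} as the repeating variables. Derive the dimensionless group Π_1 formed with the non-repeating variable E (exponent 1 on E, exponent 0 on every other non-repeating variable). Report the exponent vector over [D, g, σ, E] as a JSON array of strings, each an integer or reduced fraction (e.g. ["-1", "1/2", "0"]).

["-2", "0", "-1", "1"]

Exponent matrix [T,L,M] × [D,g,σ,E]:
  T: [ 0 -2 -2 -2]
  L: [ 1  1  0  2]
  M: [ 0  0  1  1]
Echelon form has 3 nonzero rows (pivots: D,g,σ)
Pivot set = {D,g,σ}, free = {E}
RREF:
  r0: [   1    0    0    2]
  r1: [   0    1    0    0]
  r2: [   0    0    1    1]
Fix exponent of E at 1; solve each RREF row for its pivot's exponent:
  r0: exp(D) + (2)·1 = 0 ⇒ exp(D) = -2
  r1: exp(g) + (0)·1 = 0 ⇒ exp(g) = 0
  r2: exp(σ) + (1)·1 = 0 ⇒ exp(σ) = -1
Π_1 = D^-2 · σ^-1 · E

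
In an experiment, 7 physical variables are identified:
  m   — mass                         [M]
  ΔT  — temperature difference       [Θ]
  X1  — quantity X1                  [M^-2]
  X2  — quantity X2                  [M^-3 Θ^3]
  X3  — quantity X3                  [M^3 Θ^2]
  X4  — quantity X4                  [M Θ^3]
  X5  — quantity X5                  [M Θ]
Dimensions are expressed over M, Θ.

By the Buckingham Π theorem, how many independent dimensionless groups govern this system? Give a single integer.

5

Write exponents as rows M,Θ / cols m,ΔT,X1,X2,X3,X4,X5:
  M: [ 1  0 -2 -3  3  1  1]
  Θ: [ 0  1  0  3  2  3  1]
RREF → pivots at {m,ΔT} ⇒ r = 2
7 vars − rank 2 = 5 Π groups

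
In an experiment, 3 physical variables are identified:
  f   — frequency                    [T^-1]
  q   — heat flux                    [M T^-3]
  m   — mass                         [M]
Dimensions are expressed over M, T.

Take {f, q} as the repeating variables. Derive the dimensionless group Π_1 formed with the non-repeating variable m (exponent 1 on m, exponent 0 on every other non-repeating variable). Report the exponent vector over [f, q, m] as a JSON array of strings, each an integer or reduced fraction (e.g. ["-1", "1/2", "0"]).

Dimensional matrix (M×T by f×q×m):
  M: [ 0  1  1]
  T: [-1 -3  0]
RREF → pivots at {f,q} ⇒ r = 2
Pivot set = {f,q}, free = {m}
RREF:
  r0: [   1    0   -3]
  r1: [   0    1    1]
Fix exponent of m at 1; solve each RREF row for its pivot's exponent:
  r0: exp(f) + (-3)·1 = 0 ⇒ exp(f) = 3
  r1: exp(q) + (1)·1 = 0 ⇒ exp(q) = -1
Π_1 = f^3 · q^-1 · m

["3", "-1", "1"]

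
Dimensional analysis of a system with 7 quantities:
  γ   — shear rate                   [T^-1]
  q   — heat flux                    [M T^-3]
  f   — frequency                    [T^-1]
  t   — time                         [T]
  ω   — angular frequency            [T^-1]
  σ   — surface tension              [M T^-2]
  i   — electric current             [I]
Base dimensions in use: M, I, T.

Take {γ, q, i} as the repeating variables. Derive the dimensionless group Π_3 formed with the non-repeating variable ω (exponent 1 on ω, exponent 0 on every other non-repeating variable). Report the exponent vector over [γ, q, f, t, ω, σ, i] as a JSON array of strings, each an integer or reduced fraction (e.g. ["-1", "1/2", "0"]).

["-1", "0", "0", "0", "1", "0", "0"]

Dimensional matrix (M×I×T by γ×q×f×t×ω×σ×i):
  M: [ 0  1  0  0  0  1  0]
  I: [ 0  0  0  0  0  0  1]
  T: [-1 -3 -1  1 -1 -2  0]
RREF → pivots at {γ,q,i} ⇒ r = 3
Pivot set = {γ,q,i}, free = {f,t,ω,σ}
RREF:
  r0: [   1    0    1   -1    1   -1    0]
  r1: [   0    1    0    0    0    1    0]
  r2: [   0    0    0    0    0    0    1]
Fix exponent of ω at 1, f at 0, t at 0, σ at 0; solve each RREF row for its pivot's exponent:
  r0: exp(γ) + (1)·1 = 0 ⇒ exp(γ) = -1
  r1: exp(q) + (0)·1 = 0 ⇒ exp(q) = 0
  r2: exp(i) + (0)·1 = 0 ⇒ exp(i) = 0
Π_3 = γ^-1 · ω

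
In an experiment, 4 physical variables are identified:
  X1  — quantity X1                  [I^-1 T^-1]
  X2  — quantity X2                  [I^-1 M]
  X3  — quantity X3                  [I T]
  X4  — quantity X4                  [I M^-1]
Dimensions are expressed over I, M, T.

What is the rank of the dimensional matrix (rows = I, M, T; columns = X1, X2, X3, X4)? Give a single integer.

2

Exponent matrix [I,M,T] × [X1,X2,X3,X4]:
  I: [-1 -1  1  1]
  M: [ 0  1  0 -1]
  T: [-1  0  1  0]
Row reduction gives pivot columns X1,X2; rank = 2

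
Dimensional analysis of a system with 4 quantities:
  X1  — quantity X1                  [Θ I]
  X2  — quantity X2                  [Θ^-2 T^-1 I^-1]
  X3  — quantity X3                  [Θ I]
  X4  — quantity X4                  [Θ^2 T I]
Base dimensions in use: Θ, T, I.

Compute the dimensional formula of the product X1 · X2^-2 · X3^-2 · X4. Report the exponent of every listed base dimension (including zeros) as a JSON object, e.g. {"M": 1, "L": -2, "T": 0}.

Dimensional matrix (Θ×T×I by X1×X2×X3×X4):
  Θ: [ 1 -2  1  2]
  T: [ 0 -1  0  1]
  I: [ 1 -1  1  1]
  [Θ]: (1)·1+(-2)·-2+(-2)·1+(1)·2 = 5
  [T]: (1)·0+(-2)·-1+(-2)·0+(1)·1 = 3
  [I]: (1)·1+(-2)·-1+(-2)·1+(1)·1 = 2
⇒ Θ^5 T^3 I^2

{"Θ": 5, "T": 3, "I": 2}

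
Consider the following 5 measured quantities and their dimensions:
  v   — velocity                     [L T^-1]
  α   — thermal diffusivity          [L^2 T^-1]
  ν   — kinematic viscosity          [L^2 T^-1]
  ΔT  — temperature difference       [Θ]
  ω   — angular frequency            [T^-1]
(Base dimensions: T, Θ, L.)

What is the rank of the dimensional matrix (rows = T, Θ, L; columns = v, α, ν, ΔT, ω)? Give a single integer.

Exponent matrix [T,Θ,L] × [v,α,ν,ΔT,ω]:
  T: [-1 -1 -1  0 -1]
  Θ: [ 0  0  0  1  0]
  L: [ 1  2  2  0  0]
Row reduction gives pivot columns v,α,ΔT; rank = 3

3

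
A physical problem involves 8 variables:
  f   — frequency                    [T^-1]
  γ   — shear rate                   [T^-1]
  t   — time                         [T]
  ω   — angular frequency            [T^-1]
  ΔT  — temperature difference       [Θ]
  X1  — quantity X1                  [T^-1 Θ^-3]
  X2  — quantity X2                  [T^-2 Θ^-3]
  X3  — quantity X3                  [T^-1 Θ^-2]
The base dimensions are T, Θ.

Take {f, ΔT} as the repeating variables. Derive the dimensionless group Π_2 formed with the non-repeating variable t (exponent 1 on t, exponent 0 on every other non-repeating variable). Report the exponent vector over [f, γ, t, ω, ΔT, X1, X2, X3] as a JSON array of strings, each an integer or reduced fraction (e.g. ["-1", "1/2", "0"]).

Write exponents as rows T,Θ / cols f,γ,t,ω,ΔT,X1,X2,X3:
  T: [-1 -1  1 -1  0 -1 -2 -1]
  Θ: [ 0  0  0  0  1 -3 -3 -2]
RREF → pivots at {f,ΔT} ⇒ r = 2
Repeat: f,ΔT; free: γ,t,ω,X1,X2,X3
RREF:
  r0: [   1    1   -1    1    0    1    2    1]
  r1: [   0    0    0    0    1   -3   -3   -2]
Fix exponent of t at 1, γ at 0, ω at 0, X1 at 0, X2 at 0, X3 at 0; solve each RREF row for its pivot's exponent:
  r0: exp(f) + (-1)·1 = 0 ⇒ exp(f) = 1
  r1: exp(ΔT) + (0)·1 = 0 ⇒ exp(ΔT) = 0
Π_2 = f · t

["1", "0", "1", "0", "0", "0", "0", "0"]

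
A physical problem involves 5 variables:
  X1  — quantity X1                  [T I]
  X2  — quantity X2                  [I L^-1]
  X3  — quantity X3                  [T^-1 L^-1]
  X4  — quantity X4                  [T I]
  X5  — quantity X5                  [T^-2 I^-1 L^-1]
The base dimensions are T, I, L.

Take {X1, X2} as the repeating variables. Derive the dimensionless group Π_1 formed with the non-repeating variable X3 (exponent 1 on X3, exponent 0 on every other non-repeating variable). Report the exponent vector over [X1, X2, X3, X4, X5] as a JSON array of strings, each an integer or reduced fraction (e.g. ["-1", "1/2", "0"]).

Exponent matrix [T,I,L] × [X1,X2,X3,X4,X5]:
  T: [ 1  0 -1  1 -2]
  I: [ 1  1  0  1 -1]
  L: [ 0 -1 -1  0 -1]
Echelon form has 2 nonzero rows (pivots: X1,X2)
Pivot set = {X1,X2}, free = {X3,X4,X5}
RREF:
  r0: [   1    0   -1    1   -2]
  r1: [   0    1    1    0    1]
  r2: [   0    0    0    0    0]
Fix exponent of X3 at 1, X4 at 0, X5 at 0; solve each RREF row for its pivot's exponent:
  r0: exp(X1) + (-1)·1 = 0 ⇒ exp(X1) = 1
  r1: exp(X2) + (1)·1 = 0 ⇒ exp(X2) = -1
Π_1 = X1 · X2^-1 · X3

["1", "-1", "1", "0", "0"]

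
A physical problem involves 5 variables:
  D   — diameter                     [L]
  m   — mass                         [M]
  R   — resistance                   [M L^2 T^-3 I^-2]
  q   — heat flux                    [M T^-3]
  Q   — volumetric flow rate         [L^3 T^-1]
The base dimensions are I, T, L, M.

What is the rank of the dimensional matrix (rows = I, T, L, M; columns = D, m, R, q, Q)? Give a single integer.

4

Exponent matrix [I,T,L,M] × [D,m,R,q,Q]:
  I: [ 0  0 -2  0  0]
  T: [ 0  0 -3 -3 -1]
  L: [ 1  0  2  0  3]
  M: [ 0  1  1  1  0]
RREF → pivots at {D,m,R,q} ⇒ r = 4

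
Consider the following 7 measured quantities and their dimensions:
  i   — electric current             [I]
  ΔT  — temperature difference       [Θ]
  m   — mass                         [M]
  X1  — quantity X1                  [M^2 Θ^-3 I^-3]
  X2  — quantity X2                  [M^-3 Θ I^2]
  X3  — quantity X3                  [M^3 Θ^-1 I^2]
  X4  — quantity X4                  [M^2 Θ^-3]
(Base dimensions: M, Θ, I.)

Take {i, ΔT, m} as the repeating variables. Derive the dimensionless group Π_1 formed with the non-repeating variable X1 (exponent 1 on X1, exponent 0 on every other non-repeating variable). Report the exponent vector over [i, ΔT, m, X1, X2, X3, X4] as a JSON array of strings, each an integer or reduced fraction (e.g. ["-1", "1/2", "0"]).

["3", "3", "-2", "1", "0", "0", "0"]

Dimensional matrix (M×Θ×I by i×ΔT×m×X1×X2×X3×X4):
  M: [ 0  0  1  2 -3  3  2]
  Θ: [ 0  1  0 -3  1 -1 -3]
  I: [ 1  0  0 -3  2  2  0]
Row reduction gives pivot columns i,ΔT,m; rank = 3
Pivot set = {i,ΔT,m}, free = {X1,X2,X3,X4}
RREF:
  r0: [   1    0    0   -3    2    2    0]
  r1: [   0    1    0   -3    1   -1   -3]
  r2: [   0    0    1    2   -3    3    2]
Fix exponent of X1 at 1, X2 at 0, X3 at 0, X4 at 0; solve each RREF row for its pivot's exponent:
  r0: exp(i) + (-3)·1 = 0 ⇒ exp(i) = 3
  r1: exp(ΔT) + (-3)·1 = 0 ⇒ exp(ΔT) = 3
  r2: exp(m) + (2)·1 = 0 ⇒ exp(m) = -2
Π_1 = i^3 · ΔT^3 · m^-2 · X1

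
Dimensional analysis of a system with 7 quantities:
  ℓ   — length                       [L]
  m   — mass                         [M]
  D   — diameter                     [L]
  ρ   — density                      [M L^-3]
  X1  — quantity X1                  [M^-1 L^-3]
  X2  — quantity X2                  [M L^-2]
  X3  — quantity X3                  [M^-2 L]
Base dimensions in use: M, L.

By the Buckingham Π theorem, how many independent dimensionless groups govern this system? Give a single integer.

Write exponents as rows M,L / cols ℓ,m,D,ρ,X1,X2,X3:
  M: [ 0  1  0  1 -1  1 -2]
  L: [ 1  0  1 -3 -3 -2  1]
Echelon form has 2 nonzero rows (pivots: ℓ,m)
n=7, r=2 ⇒ 5 dimensionless groups

5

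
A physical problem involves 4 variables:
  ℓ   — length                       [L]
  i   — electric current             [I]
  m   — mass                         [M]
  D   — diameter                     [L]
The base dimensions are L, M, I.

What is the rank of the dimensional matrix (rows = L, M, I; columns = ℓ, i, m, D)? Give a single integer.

Exponent matrix [L,M,I] × [ℓ,i,m,D]:
  L: [ 1  0  0  1]
  M: [ 0  0  1  0]
  I: [ 0  1  0  0]
Echelon form has 3 nonzero rows (pivots: ℓ,i,m)

3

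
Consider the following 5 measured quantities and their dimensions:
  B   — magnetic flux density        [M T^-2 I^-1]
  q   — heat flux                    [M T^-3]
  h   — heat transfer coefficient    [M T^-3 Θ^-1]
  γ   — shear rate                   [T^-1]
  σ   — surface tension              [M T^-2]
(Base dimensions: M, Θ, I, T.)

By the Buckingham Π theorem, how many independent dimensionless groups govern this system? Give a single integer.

1

Write exponents as rows M,Θ,I,T / cols B,q,h,γ,σ:
  M: [ 1  1  1  0  1]
  Θ: [ 0  0 -1  0  0]
  I: [-1  0  0  0  0]
  T: [-2 -3 -3 -1 -2]
RREF → pivots at {B,q,h,γ} ⇒ r = 4
Π count = n − r = 5 − 4 = 1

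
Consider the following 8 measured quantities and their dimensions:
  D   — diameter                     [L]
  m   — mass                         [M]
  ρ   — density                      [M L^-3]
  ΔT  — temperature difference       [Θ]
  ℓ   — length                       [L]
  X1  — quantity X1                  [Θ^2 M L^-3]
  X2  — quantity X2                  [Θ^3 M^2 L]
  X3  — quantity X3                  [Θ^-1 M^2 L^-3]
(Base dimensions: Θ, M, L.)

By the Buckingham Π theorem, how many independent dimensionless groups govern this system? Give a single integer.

Dimensional matrix (Θ×M×L by D×m×ρ×ΔT×ℓ×X1×X2×X3):
  Θ: [ 0  0  0  1  0  2  3 -1]
  M: [ 0  1  1  0  0  1  2  2]
  L: [ 1  0 -3  0  1 -3  1 -3]
Row reduction gives pivot columns D,m,ΔT; rank = 3
n=8, r=3 ⇒ 5 dimensionless groups

5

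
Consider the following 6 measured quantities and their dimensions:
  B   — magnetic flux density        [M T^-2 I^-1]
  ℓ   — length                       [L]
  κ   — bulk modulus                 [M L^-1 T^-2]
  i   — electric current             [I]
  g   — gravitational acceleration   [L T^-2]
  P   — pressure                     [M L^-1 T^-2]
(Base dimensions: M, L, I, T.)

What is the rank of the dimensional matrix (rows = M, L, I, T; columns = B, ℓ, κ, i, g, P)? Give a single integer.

Write exponents as rows M,L,I,T / cols B,ℓ,κ,i,g,P:
  M: [ 1  0  1  0  0  1]
  L: [ 0  1 -1  0  1 -1]
  I: [-1  0  0  1  0  0]
  T: [-2  0 -2  0 -2 -2]
RREF → pivots at {B,ℓ,κ,g} ⇒ r = 4

4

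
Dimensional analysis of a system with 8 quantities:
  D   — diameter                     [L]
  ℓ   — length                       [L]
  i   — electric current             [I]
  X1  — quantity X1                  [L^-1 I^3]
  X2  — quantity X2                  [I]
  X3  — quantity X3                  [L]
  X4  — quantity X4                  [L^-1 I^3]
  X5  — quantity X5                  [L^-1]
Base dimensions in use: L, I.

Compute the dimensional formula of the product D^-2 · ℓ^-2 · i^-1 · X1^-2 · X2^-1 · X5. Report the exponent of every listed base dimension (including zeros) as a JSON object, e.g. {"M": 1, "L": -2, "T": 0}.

{"L": -3, "I": -8}

Exponent matrix [L,I] × [D,ℓ,i,X1,X2,X3,X4,X5]:
  L: [ 1  1  0 -1  0  1 -1 -1]
  I: [ 0  0  1  3  1  0  3  0]
  [L]: (-2)·1+(-2)·1+(-1)·0+(-2)·-1+(-1)·0+(1)·-1 = -3
  [I]: (-2)·0+(-2)·0+(-1)·1+(-2)·3+(-1)·1+(1)·0 = -8
⇒ L^-3 I^-8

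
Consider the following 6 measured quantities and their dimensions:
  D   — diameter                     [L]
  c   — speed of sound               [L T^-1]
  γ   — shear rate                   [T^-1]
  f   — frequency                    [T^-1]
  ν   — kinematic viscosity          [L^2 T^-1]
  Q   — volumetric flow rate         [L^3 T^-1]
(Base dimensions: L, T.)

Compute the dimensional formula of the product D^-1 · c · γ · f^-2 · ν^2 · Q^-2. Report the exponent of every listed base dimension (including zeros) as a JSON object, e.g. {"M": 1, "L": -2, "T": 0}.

Write exponents as rows L,T / cols D,c,γ,f,ν,Q:
  L: [ 1  1  0  0  2  3]
  T: [ 0 -1 -1 -1 -1 -1]
  [L]: (-1)·1+(1)·1+(1)·0+(-2)·0+(2)·2+(-2)·3 = -2
  [T]: (-1)·0+(1)·-1+(1)·-1+(-2)·-1+(2)·-1+(-2)·-1 = 0
⇒ L^-2

{"L": -2, "T": 0}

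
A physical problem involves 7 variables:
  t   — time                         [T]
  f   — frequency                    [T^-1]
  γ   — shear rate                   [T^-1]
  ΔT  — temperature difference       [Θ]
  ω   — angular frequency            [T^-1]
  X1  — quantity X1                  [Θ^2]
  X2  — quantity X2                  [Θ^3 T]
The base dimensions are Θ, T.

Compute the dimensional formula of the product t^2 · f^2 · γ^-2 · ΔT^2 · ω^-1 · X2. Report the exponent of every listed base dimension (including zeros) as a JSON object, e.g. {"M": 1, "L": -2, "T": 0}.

Dimensional matrix (Θ×T by t×f×γ×ΔT×ω×X1×X2):
  Θ: [ 0  0  0  1  0  2  3]
  T: [ 1 -1 -1  0 -1  0  1]
  [Θ]: (2)·0+(2)·0+(-2)·0+(2)·1+(-1)·0+(1)·3 = 5
  [T]: (2)·1+(2)·-1+(-2)·-1+(2)·0+(-1)·-1+(1)·1 = 4
⇒ Θ^5 T^4

{"Θ": 5, "T": 4}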